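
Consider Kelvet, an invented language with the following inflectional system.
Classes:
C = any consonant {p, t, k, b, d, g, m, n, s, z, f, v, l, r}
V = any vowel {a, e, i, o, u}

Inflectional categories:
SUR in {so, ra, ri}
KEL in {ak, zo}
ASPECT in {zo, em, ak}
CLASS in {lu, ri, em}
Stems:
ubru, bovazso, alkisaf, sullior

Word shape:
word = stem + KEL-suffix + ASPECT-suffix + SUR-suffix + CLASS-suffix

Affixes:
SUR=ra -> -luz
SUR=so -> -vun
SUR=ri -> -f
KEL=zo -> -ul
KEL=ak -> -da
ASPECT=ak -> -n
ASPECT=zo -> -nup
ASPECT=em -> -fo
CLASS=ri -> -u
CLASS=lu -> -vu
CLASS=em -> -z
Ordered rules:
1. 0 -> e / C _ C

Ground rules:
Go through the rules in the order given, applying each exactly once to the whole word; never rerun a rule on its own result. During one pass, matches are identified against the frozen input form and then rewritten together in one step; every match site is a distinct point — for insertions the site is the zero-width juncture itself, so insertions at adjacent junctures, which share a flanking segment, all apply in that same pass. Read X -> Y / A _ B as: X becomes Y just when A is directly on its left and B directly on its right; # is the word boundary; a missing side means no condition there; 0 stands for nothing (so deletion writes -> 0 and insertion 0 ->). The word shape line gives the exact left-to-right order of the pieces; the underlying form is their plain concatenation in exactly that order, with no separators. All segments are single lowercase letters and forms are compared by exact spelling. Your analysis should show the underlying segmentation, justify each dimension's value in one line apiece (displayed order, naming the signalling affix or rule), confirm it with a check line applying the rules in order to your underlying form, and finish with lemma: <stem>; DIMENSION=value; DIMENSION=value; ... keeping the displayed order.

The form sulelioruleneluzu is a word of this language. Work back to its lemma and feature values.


underlying: sullior-ul-n-luz-u
SUR=ra - signalled by the affix -luz
KEL=zo - signalled by the affix -ul
ASPECT=ak - signalled by the affix -n
CLASS=ri - signalled by the affix -u
check: sulliorulnluzu -> sulelioruleneluzu
lemma: sullior; SUR=ra; KEL=zo; ASPECT=ak; CLASS=ri


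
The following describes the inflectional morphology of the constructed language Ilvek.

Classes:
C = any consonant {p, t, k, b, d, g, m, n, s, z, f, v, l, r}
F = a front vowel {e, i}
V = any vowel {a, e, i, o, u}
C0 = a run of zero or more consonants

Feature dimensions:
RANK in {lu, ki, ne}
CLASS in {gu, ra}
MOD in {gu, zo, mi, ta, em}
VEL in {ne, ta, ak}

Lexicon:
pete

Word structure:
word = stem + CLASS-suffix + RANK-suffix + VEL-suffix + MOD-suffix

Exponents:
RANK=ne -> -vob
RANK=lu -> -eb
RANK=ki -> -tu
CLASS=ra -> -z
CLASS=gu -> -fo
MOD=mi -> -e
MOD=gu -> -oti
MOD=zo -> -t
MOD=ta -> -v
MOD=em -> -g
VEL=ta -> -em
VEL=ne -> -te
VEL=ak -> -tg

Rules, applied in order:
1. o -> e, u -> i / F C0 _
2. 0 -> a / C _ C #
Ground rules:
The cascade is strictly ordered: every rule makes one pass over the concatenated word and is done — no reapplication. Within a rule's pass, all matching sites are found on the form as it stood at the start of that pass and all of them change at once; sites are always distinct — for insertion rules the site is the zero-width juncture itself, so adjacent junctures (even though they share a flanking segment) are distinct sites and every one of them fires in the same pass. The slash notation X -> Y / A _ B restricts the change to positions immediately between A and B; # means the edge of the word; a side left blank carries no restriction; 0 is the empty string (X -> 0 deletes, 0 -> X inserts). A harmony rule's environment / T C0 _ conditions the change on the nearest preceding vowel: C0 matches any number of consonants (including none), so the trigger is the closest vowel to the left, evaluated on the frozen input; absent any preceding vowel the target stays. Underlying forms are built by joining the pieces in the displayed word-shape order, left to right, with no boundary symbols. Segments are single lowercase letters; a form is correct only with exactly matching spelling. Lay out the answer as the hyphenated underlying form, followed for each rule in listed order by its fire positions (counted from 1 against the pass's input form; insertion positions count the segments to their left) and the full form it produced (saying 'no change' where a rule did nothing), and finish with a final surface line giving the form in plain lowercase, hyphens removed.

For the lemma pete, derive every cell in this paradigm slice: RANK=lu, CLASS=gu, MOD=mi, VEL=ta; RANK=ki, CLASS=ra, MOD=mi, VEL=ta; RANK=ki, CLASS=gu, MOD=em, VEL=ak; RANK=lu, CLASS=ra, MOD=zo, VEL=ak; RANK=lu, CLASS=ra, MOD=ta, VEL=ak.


cell RANK=lu, CLASS=gu, MOD=mi, VEL=ta:
underlying: pete-fo-eb-em-e
1. o -> e, u -> i / F C0 _: fires at position(s) 6: petefeebeme
2. 0 -> a / C _ C #: no change
surface: petefeebeme

cell RANK=ki, CLASS=ra, MOD=mi, VEL=ta:
underlying: pete-z-tu-em-e
1. o -> e, u -> i / F C0 _: fires at position(s) 7: peteztieme
2. 0 -> a / C _ C #: no change
surface: peteztieme

cell RANK=ki, CLASS=gu, MOD=em, VEL=ak:
underlying: pete-fo-tu-tg-g
1. o -> e, u -> i / F C0 _: fires at position(s) 6: petefetutgg
2. 0 -> a / C _ C #: inserts after position(s) 10: petefetutgag
surface: petefetutgag

cell RANK=lu, CLASS=ra, MOD=zo, VEL=ak:
underlying: pete-z-eb-tg-t
1. o -> e, u -> i / F C0 _: no change
2. 0 -> a / C _ C #: inserts after position(s) 9: petezebtgat
surface: petezebtgat

cell RANK=lu, CLASS=ra, MOD=ta, VEL=ak:
underlying: pete-z-eb-tg-v
1. o -> e, u -> i / F C0 _: no change
2. 0 -> a / C _ C #: inserts after position(s) 9: petezebtgav
surface: petezebtgav


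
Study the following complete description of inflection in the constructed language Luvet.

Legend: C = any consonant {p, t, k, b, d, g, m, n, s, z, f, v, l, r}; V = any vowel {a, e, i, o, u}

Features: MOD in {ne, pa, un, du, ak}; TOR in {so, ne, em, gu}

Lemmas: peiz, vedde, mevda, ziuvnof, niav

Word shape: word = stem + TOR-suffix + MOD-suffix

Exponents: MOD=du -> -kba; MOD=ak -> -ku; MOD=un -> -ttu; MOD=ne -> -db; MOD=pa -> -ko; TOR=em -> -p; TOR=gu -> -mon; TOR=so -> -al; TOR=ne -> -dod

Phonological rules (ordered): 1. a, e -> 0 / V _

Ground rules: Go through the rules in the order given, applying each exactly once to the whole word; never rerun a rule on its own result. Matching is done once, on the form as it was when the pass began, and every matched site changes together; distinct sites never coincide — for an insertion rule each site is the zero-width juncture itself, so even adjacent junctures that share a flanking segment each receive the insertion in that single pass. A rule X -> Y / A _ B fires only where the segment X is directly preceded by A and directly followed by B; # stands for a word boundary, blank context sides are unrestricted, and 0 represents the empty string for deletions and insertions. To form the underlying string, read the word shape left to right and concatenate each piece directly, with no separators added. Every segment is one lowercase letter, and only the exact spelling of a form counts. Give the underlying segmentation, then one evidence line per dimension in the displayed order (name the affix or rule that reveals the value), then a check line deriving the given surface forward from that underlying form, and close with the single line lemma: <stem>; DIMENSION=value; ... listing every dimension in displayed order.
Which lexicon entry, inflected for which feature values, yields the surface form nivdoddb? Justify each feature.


underlying: niav-dod-db
MOD=ne - signalled by the affix -db
TOR=ne - signalled by the affix -dod
check: niavdoddb -> nivdoddb
lemma: niav; MOD=ne; TOR=ne


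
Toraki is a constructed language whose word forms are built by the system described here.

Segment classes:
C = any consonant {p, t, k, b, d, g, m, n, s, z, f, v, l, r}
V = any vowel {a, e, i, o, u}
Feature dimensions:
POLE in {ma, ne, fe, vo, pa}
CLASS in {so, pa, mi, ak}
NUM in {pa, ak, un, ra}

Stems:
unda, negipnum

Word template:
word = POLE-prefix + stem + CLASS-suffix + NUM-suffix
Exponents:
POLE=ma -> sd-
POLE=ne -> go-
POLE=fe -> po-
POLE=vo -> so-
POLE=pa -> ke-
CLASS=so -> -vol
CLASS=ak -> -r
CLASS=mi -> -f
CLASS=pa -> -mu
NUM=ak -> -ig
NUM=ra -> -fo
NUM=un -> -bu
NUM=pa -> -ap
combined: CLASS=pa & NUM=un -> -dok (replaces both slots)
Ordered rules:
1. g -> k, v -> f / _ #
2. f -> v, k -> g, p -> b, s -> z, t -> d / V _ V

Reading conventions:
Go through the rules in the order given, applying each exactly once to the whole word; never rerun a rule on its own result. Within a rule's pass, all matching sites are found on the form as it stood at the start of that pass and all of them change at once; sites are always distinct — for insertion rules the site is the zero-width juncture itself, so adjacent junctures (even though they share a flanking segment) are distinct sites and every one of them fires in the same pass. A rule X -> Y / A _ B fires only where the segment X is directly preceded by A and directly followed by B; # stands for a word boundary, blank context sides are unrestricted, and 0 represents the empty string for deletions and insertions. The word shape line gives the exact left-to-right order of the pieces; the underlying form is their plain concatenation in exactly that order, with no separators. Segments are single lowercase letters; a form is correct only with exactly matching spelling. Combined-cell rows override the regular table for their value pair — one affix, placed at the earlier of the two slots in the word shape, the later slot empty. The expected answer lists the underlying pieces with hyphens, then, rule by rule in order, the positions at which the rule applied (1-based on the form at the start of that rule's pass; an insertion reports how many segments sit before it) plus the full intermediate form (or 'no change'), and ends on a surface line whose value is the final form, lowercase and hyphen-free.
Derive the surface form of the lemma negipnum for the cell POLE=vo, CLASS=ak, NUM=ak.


underlying: so-negipnum-r-ig
1. g -> k, v -> f / _ #: fires at position(s) 13: sonegipnumrik
2. f -> v, k -> g, p -> b, s -> z, t -> d / V _ V: no change
surface: sonegipnumrik


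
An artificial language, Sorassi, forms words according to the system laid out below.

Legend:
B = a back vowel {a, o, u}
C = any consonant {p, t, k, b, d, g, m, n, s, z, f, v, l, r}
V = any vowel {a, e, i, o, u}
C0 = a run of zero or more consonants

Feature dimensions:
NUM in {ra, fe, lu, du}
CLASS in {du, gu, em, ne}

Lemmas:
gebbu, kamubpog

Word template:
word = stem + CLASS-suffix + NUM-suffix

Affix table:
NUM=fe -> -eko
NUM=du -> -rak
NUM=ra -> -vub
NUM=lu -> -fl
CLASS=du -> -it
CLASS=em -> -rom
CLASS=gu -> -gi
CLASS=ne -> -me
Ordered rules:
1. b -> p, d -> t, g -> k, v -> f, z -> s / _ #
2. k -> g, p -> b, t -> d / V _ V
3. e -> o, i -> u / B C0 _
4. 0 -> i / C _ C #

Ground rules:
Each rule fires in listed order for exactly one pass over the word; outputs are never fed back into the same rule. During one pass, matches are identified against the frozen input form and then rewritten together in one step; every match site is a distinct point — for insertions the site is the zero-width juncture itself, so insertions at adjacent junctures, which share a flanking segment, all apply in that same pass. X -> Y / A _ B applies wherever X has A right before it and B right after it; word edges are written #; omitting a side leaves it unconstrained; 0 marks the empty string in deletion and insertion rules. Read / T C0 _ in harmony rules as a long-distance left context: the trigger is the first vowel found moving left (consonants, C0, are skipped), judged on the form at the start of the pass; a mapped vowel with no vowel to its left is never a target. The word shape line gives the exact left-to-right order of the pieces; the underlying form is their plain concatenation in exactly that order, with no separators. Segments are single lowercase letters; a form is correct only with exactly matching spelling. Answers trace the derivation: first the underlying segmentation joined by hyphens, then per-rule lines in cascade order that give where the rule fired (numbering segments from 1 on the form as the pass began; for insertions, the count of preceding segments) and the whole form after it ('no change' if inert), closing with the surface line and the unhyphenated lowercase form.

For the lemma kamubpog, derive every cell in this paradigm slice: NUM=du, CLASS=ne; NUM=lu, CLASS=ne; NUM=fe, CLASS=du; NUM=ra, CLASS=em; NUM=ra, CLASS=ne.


cell NUM=du, CLASS=ne:
underlying: kamubpog-me-rak
1. b -> p, d -> t, g -> k, v -> f, z -> s / _ #: no change
2. k -> g, p -> b, t -> d / V _ V: no change
3. e -> o, i -> u / B C0 _: fires at position(s) 10: kamubpogmorak
4. 0 -> i / C _ C #: no change
surface: kamubpogmorak

cell NUM=lu, CLASS=ne:
underlying: kamubpog-me-fl
1. b -> p, d -> t, g -> k, v -> f, z -> s / _ #: no change
2. k -> g, p -> b, t -> d / V _ V: no change
3. e -> o, i -> u / B C0 _: fires at position(s) 10: kamubpogmofl
4. 0 -> i / C _ C #: inserts after position(s) 11: kamubpogmofil
surface: kamubpogmofil

cell NUM=fe, CLASS=du:
underlying: kamubpog-it-eko
1. b -> p, d -> t, g -> k, v -> f, z -> s / _ #: no change
2. k -> g, p -> b, t -> d / V _ V: fires at position(s) 10, 12: kamubpogidego
3. e -> o, i -> u / B C0 _: fires at position(s) 9: kamubpogudego
4. 0 -> i / C _ C #: no change
surface: kamubpogudego

cell NUM=ra, CLASS=em:
underlying: kamubpog-rom-vub
1. b -> p, d -> t, g -> k, v -> f, z -> s / _ #: fires at position(s) 14: kamubpogromvup
2. k -> g, p -> b, t -> d / V _ V: no change
3. e -> o, i -> u / B C0 _: no change
4. 0 -> i / C _ C #: no change
surface: kamubpogromvup

cell NUM=ra, CLASS=ne:
underlying: kamubpog-me-vub
1. b -> p, d -> t, g -> k, v -> f, z -> s / _ #: fires at position(s) 13: kamubpogmevup
2. k -> g, p -> b, t -> d / V _ V: no change
3. e -> o, i -> u / B C0 _: fires at position(s) 10: kamubpogmovup
4. 0 -> i / C _ C #: no change
surface: kamubpogmovup


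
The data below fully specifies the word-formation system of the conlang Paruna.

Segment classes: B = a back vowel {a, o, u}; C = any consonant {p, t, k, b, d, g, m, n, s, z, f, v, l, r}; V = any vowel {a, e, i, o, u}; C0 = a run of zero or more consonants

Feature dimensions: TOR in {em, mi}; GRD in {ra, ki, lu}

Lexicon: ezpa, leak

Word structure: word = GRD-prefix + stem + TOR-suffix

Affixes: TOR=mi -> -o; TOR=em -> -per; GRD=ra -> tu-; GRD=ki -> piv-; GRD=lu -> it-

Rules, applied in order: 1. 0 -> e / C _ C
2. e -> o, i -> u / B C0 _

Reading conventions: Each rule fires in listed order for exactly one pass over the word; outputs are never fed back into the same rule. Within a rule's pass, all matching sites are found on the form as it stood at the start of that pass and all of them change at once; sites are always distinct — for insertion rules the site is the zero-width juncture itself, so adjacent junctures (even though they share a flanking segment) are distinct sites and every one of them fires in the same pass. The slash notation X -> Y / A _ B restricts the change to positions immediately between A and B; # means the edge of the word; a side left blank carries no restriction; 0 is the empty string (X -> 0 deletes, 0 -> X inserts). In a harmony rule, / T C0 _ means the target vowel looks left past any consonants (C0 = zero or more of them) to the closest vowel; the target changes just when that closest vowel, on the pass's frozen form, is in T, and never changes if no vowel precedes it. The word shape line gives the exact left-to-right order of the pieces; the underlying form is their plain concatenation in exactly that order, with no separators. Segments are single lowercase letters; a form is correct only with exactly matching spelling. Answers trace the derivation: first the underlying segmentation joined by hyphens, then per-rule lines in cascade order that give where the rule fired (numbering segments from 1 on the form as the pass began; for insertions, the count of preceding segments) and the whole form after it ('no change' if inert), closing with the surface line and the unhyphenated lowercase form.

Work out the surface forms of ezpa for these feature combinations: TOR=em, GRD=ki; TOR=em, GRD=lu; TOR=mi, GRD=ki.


cell TOR=em, GRD=ki:
underlying: piv-ezpa-per
1. 0 -> e / C _ C: inserts after position(s) 5: pivezepaper
2. e -> o, i -> u / B C0 _: fires at position(s) 10: pivezepapor
surface: pivezepapor

cell TOR=em, GRD=lu:
underlying: it-ezpa-per
1. 0 -> e / C _ C: inserts after position(s) 4: itezepaper
2. e -> o, i -> u / B C0 _: fires at position(s) 9: itezepapor
surface: itezepapor

cell TOR=mi, GRD=ki:
underlying: piv-ezpa-o
1. 0 -> e / C _ C: inserts after position(s) 5: pivezepao
2. e -> o, i -> u / B C0 _: no change
surface: pivezepao


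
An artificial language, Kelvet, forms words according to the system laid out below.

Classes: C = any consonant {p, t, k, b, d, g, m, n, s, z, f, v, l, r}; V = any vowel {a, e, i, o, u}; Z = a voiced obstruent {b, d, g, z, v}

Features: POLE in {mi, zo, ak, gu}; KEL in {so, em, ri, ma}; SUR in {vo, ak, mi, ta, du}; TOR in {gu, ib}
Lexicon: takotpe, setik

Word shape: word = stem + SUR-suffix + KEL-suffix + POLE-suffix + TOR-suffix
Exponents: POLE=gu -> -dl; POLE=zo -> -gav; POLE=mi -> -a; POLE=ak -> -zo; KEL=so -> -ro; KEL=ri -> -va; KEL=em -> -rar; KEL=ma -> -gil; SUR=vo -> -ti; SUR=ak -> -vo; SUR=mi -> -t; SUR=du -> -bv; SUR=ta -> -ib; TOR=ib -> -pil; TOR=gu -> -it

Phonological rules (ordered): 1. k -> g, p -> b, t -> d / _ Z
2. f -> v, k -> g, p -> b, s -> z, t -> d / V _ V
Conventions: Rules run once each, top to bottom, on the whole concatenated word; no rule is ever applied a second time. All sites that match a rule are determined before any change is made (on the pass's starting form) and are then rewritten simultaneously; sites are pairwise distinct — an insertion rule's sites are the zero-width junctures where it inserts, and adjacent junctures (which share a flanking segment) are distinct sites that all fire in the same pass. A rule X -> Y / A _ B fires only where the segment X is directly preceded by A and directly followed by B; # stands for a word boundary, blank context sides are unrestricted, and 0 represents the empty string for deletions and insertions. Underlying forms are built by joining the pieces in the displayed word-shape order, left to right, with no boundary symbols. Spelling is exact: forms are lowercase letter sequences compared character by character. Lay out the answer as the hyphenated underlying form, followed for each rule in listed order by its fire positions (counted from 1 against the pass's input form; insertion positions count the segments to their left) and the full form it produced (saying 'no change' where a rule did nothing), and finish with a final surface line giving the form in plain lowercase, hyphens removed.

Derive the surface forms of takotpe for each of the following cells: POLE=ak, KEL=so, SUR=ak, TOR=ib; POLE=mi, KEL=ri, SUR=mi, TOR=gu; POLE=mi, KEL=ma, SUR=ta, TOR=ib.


cell POLE=ak, KEL=so, SUR=ak, TOR=ib:
underlying: takotpe-vo-ro-zo-pil
1. k -> g, p -> b, t -> d / _ Z: no change
2. f -> v, k -> g, p -> b, s -> z, t -> d / V _ V: fires at position(s) 3, 14: tagotpevorozobil
surface: tagotpevorozobil

cell POLE=mi, KEL=ri, SUR=mi, TOR=gu:
underlying: takotpe-t-va-a-it
1. k -> g, p -> b, t -> d / _ Z: fires at position(s) 8: takotpedvaait
2. f -> v, k -> g, p -> b, s -> z, t -> d / V _ V: fires at position(s) 3: tagotpedvaait
surface: tagotpedvaait

cell POLE=mi, KEL=ma, SUR=ta, TOR=ib:
underlying: takotpe-ib-gil-a-pil
1. k -> g, p -> b, t -> d / _ Z: no change
2. f -> v, k -> g, p -> b, s -> z, t -> d / V _ V: fires at position(s) 3, 14: tagotpeibgilabil
surface: tagotpeibgilabil


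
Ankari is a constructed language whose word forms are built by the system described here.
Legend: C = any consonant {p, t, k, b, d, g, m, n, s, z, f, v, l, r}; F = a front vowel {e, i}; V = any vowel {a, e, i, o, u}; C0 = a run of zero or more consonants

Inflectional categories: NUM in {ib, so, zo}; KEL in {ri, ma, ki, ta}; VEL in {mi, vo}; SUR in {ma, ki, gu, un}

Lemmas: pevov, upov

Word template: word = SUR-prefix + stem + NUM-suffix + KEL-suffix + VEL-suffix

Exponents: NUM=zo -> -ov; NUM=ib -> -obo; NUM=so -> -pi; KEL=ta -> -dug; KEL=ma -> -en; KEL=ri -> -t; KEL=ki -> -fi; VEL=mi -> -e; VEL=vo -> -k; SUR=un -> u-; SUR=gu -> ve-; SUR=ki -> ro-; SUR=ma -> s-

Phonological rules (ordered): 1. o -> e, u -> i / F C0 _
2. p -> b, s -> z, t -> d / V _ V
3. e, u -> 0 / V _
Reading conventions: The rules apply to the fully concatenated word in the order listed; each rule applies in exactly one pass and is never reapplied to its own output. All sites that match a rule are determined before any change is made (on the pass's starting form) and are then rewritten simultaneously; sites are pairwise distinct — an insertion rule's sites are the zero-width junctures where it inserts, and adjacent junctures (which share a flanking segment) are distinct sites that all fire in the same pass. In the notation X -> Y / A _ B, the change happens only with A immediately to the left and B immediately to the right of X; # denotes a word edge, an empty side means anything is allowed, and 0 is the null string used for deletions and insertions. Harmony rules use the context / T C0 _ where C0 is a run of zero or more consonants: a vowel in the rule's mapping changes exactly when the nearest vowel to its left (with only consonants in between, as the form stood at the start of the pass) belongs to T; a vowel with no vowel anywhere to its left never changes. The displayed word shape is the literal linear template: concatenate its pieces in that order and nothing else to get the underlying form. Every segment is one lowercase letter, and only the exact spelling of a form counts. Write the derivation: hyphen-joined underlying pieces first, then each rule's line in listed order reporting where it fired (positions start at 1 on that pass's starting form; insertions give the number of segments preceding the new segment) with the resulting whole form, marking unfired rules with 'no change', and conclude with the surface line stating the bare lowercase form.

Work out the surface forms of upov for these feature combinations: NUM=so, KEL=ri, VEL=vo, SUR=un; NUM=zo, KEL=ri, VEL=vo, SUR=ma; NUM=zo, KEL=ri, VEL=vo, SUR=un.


cell NUM=so, KEL=ri, VEL=vo, SUR=un:
underlying: u-upov-pi-t-k
1. o -> e, u -> i / F C0 _: no change
2. p -> b, s -> z, t -> d / V _ V: fires at position(s) 3: uubovpitk
3. e, u -> 0 / V _: fires at position(s) 2: ubovpitk
surface: ubovpitk

cell NUM=zo, KEL=ri, VEL=vo, SUR=ma:
underlying: s-upov-ov-t-k
1. o -> e, u -> i / F C0 _: no change
2. p -> b, s -> z, t -> d / V _ V: fires at position(s) 3: subovovtk
3. e, u -> 0 / V _: no change
surface: subovovtk

cell NUM=zo, KEL=ri, VEL=vo, SUR=un:
underlying: u-upov-ov-t-k
1. o -> e, u -> i / F C0 _: no change
2. p -> b, s -> z, t -> d / V _ V: fires at position(s) 3: uubovovtk
3. e, u -> 0 / V _: fires at position(s) 2: ubovovtk
surface: ubovovtk


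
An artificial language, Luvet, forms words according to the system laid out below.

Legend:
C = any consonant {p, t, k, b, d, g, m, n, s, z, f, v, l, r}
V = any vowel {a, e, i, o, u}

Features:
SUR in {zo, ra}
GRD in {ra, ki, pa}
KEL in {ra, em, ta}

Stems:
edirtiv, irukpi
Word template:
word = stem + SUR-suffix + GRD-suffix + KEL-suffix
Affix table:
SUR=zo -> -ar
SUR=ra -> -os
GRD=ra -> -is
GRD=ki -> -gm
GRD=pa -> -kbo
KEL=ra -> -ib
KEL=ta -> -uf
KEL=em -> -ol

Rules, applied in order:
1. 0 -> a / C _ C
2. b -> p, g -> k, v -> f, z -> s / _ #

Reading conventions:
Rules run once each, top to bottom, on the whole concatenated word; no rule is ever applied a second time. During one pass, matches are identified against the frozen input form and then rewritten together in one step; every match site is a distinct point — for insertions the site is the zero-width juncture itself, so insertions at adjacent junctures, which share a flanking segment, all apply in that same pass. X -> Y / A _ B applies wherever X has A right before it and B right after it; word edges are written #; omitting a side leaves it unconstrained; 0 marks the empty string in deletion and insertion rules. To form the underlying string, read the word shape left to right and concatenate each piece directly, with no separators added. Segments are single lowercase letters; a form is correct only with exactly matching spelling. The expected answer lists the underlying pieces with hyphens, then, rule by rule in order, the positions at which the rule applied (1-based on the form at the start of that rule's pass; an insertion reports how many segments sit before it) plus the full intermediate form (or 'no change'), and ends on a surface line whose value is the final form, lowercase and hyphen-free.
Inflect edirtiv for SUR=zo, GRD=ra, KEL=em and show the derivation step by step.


underlying: edirtiv-ar-is-ol
1. 0 -> a / C _ C: inserts after position(s) 4: edirativarisol
2. b -> p, g -> k, v -> f, z -> s / _ #: no change
surface: edirativarisol


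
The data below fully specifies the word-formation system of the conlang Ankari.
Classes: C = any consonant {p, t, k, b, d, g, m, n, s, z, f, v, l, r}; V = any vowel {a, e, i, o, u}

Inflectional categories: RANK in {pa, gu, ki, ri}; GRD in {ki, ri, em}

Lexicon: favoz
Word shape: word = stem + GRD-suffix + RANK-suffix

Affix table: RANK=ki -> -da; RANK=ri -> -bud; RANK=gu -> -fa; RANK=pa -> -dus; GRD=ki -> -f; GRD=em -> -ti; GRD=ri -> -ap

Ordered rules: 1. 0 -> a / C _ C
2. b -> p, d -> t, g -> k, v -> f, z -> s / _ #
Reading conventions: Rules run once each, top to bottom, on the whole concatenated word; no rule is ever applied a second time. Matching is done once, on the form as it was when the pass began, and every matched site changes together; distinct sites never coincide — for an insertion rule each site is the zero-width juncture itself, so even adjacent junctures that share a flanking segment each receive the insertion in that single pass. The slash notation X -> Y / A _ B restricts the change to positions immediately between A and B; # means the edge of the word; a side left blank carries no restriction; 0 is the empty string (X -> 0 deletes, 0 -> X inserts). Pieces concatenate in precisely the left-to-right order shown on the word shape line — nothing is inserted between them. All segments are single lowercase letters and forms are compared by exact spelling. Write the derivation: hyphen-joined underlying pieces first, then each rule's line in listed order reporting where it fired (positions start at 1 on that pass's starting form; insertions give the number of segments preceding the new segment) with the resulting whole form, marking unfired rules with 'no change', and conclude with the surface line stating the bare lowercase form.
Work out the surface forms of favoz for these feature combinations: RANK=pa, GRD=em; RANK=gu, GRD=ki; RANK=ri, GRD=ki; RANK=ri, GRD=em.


cell RANK=pa, GRD=em:
underlying: favoz-ti-dus
1. 0 -> a / C _ C: inserts after position(s) 5: favozatidus
2. b -> p, d -> t, g -> k, v -> f, z -> s / _ #: no change
surface: favozatidus

cell RANK=gu, GRD=ki:
underlying: favoz-f-fa
1. 0 -> a / C _ C: inserts after position(s) 5, 6: favozafafa
2. b -> p, d -> t, g -> k, v -> f, z -> s / _ #: no change
surface: favozafafa

cell RANK=ri, GRD=ki:
underlying: favoz-f-bud
1. 0 -> a / C _ C: inserts after position(s) 5, 6: favozafabud
2. b -> p, d -> t, g -> k, v -> f, z -> s / _ #: fires at position(s) 11: favozafabut
surface: favozafabut

cell RANK=ri, GRD=em:
underlying: favoz-ti-bud
1. 0 -> a / C _ C: inserts after position(s) 5: favozatibud
2. b -> p, d -> t, g -> k, v -> f, z -> s / _ #: fires at position(s) 11: favozatibut
surface: favozatibut


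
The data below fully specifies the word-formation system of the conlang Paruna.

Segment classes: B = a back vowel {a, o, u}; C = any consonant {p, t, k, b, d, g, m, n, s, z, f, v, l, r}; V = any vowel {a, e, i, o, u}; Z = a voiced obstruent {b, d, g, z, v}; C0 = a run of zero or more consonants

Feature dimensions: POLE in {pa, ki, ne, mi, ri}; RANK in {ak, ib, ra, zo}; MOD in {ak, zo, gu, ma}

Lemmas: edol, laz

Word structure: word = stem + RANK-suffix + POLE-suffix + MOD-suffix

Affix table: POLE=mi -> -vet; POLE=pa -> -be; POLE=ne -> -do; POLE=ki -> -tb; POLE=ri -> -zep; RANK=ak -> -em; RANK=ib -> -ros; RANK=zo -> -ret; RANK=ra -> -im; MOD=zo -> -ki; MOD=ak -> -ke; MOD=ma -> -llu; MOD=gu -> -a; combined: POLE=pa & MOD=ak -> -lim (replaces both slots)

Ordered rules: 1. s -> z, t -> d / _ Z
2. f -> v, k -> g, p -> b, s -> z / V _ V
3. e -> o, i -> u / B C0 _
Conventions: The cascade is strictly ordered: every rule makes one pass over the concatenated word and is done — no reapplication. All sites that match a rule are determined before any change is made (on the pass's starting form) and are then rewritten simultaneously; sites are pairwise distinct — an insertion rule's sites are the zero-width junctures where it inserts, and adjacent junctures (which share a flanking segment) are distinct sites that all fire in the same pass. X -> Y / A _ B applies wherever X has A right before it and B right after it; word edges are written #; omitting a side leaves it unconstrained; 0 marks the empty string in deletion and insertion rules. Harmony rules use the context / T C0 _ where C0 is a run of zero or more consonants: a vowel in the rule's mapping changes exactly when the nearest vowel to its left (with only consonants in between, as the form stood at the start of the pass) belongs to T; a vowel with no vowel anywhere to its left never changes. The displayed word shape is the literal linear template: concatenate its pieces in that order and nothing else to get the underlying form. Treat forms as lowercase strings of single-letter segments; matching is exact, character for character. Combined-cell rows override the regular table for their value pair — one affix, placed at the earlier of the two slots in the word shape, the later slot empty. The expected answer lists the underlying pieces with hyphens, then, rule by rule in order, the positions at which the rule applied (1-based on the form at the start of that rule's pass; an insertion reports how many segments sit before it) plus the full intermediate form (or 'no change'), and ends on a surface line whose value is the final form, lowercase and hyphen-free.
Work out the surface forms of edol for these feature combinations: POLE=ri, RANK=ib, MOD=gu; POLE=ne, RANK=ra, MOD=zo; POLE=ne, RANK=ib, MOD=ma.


cell POLE=ri, RANK=ib, MOD=gu:
underlying: edol-ros-zep-a
1. s -> z, t -> d / _ Z: fires at position(s) 7: edolrozzepa
2. f -> v, k -> g, p -> b, s -> z / V _ V: fires at position(s) 10: edolrozzeba
3. e -> o, i -> u / B C0 _: fires at position(s) 9: edolrozzoba
surface: edolrozzoba

cell POLE=ne, RANK=ra, MOD=zo:
underlying: edol-im-do-ki
1. s -> z, t -> d / _ Z: no change
2. f -> v, k -> g, p -> b, s -> z / V _ V: fires at position(s) 9: edolimdogi
3. e -> o, i -> u / B C0 _: fires at position(s) 5, 10: edolumdogu
surface: edolumdogu

cell POLE=ne, RANK=ib, MOD=ma:
underlying: edol-ros-do-llu
1. s -> z, t -> d / _ Z: fires at position(s) 7: edolrozdollu
2. f -> v, k -> g, p -> b, s -> z / V _ V: no change
3. e -> o, i -> u / B C0 _: no change
surface: edolrozdollu


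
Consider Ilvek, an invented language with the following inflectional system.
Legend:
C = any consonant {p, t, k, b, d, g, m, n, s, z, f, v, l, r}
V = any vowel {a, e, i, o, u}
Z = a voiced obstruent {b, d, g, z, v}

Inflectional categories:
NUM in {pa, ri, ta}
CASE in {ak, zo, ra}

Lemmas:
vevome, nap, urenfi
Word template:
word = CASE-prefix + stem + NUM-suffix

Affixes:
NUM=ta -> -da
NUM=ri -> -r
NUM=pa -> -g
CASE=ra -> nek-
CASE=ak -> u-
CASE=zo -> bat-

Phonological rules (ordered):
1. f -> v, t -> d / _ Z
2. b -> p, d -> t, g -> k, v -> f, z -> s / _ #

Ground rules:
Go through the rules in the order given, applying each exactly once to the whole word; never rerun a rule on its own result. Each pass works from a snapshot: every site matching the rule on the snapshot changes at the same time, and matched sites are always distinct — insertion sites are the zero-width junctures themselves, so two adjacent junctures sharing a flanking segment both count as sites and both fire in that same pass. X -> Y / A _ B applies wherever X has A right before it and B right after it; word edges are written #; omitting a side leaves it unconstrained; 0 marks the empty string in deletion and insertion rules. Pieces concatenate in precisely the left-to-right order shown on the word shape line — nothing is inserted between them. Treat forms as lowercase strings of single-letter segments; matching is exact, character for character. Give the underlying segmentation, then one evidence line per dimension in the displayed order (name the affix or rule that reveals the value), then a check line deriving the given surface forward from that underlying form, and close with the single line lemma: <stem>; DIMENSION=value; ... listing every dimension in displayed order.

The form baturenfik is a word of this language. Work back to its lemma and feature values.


underlying: bat-urenfi-g
NUM=pa - signalled by the affix -g
CASE=zo - signalled by the affix bat-
check: baturenfig -> baturenfig -> baturenfik
lemma: urenfi; NUM=pa; CASE=zo


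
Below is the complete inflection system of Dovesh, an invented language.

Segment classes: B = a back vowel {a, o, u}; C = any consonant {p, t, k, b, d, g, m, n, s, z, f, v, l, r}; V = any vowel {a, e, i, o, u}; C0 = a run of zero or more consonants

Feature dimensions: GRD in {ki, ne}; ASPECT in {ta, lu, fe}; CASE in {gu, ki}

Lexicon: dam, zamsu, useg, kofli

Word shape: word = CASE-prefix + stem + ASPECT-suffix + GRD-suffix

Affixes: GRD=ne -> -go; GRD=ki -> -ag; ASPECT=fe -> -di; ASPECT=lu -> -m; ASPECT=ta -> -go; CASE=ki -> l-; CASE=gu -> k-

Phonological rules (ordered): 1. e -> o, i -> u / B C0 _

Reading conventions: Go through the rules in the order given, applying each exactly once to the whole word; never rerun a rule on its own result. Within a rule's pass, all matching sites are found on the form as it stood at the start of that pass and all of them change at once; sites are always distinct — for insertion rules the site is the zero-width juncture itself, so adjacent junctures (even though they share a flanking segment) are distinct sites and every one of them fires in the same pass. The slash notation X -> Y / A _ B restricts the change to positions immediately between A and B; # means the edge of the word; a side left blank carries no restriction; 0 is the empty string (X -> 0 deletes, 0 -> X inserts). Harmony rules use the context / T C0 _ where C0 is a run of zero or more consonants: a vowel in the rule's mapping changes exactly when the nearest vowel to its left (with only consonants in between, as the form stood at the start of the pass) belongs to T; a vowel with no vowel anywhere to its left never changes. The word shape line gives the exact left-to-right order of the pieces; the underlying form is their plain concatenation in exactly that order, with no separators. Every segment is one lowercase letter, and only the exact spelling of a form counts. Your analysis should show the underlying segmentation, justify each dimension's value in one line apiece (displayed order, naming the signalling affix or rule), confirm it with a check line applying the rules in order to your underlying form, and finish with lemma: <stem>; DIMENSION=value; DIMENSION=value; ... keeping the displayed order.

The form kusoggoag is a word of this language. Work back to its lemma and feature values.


underlying: k-useg-go-ag
GRD=ki - signalled by the affix -ag
ASPECT=ta - signalled by the affix -go
CASE=gu - signalled by the affix k-
check: kuseggoag -> kusoggoag
lemma: useg; GRD=ki; ASPECT=ta; CASE=gu


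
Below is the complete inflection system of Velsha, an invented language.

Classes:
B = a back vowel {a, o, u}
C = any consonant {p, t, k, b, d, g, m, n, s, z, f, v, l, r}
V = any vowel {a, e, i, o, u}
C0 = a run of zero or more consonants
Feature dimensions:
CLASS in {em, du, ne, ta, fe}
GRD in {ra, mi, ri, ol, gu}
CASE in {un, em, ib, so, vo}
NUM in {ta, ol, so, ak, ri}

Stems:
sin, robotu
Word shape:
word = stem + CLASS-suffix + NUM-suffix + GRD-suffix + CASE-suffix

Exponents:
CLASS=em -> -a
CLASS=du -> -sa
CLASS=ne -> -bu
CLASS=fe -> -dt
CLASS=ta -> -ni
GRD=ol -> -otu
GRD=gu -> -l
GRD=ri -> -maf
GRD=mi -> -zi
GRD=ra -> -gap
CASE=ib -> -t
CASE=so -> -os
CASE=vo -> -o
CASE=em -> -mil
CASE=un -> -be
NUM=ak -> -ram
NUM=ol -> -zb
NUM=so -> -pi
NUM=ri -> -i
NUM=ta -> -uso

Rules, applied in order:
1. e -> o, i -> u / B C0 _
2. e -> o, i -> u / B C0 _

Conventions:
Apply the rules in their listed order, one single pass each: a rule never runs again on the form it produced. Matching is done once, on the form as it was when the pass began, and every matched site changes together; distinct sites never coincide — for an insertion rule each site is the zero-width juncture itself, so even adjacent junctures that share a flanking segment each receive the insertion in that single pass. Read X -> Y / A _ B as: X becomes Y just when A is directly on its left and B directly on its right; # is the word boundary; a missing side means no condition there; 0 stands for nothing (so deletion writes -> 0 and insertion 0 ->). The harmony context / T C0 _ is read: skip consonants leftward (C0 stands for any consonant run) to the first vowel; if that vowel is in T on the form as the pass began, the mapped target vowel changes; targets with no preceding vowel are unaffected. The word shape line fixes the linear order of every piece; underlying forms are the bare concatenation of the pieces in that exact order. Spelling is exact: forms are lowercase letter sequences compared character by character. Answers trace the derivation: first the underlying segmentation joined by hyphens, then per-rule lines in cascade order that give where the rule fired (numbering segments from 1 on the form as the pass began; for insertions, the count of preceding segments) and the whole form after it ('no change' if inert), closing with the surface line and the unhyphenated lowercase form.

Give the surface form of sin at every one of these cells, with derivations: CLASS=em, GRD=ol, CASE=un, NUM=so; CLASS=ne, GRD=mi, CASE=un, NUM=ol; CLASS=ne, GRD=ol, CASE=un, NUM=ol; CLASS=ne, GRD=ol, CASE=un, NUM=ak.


cell CLASS=em, GRD=ol, CASE=un, NUM=so:
underlying: sin-a-pi-otu-be
1. e -> o, i -> u / B C0 _: fires at position(s) 6, 11: sinapuotubo
2. e -> o, i -> u / B C0 _: no change
surface: sinapuotubo

cell CLASS=ne, GRD=mi, CASE=un, NUM=ol:
underlying: sin-bu-zb-zi-be
1. e -> o, i -> u / B C0 _: fires at position(s) 9: sinbuzbzube
2. e -> o, i -> u / B C0 _: fires at position(s) 11: sinbuzbzubo
surface: sinbuzbzubo

cell CLASS=ne, GRD=ol, CASE=un, NUM=ol:
underlying: sin-bu-zb-otu-be
1. e -> o, i -> u / B C0 _: fires at position(s) 12: sinbuzbotubo
2. e -> o, i -> u / B C0 _: no change
surface: sinbuzbotubo

cell CLASS=ne, GRD=ol, CASE=un, NUM=ak:
underlying: sin-bu-ram-otu-be
1. e -> o, i -> u / B C0 _: fires at position(s) 13: sinburamotubo
2. e -> o, i -> u / B C0 _: no change
surface: sinburamotubo


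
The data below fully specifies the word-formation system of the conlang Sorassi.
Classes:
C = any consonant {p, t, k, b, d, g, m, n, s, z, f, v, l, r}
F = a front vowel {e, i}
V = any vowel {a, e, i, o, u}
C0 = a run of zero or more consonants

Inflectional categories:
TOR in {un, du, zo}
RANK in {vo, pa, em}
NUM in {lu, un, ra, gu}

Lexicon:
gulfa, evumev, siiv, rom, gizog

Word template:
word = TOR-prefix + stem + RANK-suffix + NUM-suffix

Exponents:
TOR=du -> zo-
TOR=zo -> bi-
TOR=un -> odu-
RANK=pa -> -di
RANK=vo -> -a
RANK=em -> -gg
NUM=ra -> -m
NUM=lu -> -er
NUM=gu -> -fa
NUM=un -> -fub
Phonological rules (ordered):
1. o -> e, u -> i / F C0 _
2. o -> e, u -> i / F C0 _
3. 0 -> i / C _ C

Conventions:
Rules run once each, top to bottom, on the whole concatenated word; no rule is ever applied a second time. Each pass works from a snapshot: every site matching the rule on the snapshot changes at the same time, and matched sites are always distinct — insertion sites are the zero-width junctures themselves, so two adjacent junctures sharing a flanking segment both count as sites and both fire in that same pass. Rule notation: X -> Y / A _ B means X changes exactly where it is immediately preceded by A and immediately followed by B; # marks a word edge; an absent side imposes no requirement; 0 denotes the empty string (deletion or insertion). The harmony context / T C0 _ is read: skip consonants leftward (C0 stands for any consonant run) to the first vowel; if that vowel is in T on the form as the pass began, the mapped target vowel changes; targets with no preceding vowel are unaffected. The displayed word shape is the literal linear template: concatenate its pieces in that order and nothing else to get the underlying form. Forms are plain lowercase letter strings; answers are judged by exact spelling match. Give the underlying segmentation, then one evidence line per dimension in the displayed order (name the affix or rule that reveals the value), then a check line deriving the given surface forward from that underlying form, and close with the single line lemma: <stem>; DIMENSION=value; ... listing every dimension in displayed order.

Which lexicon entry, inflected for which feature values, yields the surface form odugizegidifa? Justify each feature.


underlying: odu-gizog-di-fa
TOR=un - signalled by the affix odu-
RANK=pa - signalled by the affix -di
NUM=gu - signalled by the affix -fa
check: odugizogdifa -> odugizegdifa -> odugizegdifa -> odugizegidifa
lemma: gizog; TOR=un; RANK=pa; NUM=gu
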